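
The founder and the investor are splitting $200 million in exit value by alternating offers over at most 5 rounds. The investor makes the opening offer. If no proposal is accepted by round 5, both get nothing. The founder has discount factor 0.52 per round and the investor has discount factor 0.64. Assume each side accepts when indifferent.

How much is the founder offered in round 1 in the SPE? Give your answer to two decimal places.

49.90

Round 5 (the investor proposes): the founder will accept anything ≥ 0, so the investor offers 0 and keeps 200.
Round 4 (the founder proposes): the investor can get 200 next round, worth 0.64 × 200 = 128 now, so the founder offers 128, keeping 72.
Round 3 (the investor proposes): the founder can get 72 next round, worth 0.52 × 72 = 37.44 now; the investor offers that and keeps 162.56.
Round 2 (the founder proposes): the investor can get 162.56 next round, worth 0.64 × 162.56 = 104.0384 now. The founder offers 104.0384 and keeps 200 − 104.0384 = 95.9616.
Round 1 (the investor proposes): the founder can get 95.9616 next round, worth 0.52 × 95.9616 = 49.900032 now. The investor offers 49.900032 and keeps 200 − 49.900032 = 150.099968.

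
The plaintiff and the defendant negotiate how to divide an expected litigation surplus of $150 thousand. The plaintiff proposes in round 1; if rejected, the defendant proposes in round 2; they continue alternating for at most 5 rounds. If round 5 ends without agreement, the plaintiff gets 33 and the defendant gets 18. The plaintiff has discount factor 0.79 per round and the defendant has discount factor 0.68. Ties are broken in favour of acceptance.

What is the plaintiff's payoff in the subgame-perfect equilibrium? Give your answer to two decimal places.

Work backward from the last round.
Round 5 (the plaintiff proposes): the defendant gets 18 if talks fail, so the plaintiff offers 18 and keeps 132.
Round 4 (the defendant proposes): the plaintiff can get 132 next round, worth 0.79 × 132 = 104.28 now; the defendant offers that and keeps 45.72.
Round 3 (the plaintiff proposes): the defendant can get 45.72 next round, worth 0.68 × 45.72 = 31.0896 now, so the plaintiff offers 31.0896, keeping 118.9104.
Round 2 (the defendant proposes): the plaintiff can get 118.9104 next round, worth 0.79 × 118.9104 = 93.939216 now. The defendant offers 93.939216 and keeps 150 − 93.939216 = 56.060784.
Round 1 (the plaintiff proposes): the defendant can get 56.060784 next round, worth 0.68 × 56.060784 = 38.12133312 now, so the plaintiff offers 38.12133312, keeping 111.87866688.

111.88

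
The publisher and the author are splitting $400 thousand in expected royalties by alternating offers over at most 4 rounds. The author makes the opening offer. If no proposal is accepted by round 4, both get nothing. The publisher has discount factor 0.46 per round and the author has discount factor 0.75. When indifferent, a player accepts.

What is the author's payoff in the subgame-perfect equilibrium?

Work backward from the last round.
Round 4 (the publisher proposes): rejection yields 0 for the author; the publisher offers 0 and keeps 400.
Round 3 (the author proposes): the publisher can get 400 next round, worth 0.46 × 400 = 184 now, so the author offers 184, keeping 216.
Round 2 (the publisher proposes): the author can get 216 next round, worth 0.75 × 216 = 162 now. The publisher offers 162 and keeps 400 − 162 = 238.
Round 1 (the author proposes): the publisher can get 238 next round, worth 0.46 × 238 = 109.48 now. The author offers 109.48 and keeps 400 − 109.48 = 290.52.

290.52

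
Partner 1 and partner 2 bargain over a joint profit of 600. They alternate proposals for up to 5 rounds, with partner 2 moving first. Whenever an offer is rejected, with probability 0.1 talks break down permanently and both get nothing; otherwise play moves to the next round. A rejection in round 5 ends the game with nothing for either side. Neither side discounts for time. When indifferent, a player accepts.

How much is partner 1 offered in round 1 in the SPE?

Round 5 (partner 2 proposes): rejection yields 0 for partner 1; partner 2 offers 0 and keeps 600.
Round 4 (partner 1 proposes): rejecting gives partner 2 an expected 0.9 × 600 = 540, so partner 1 offers 540, keeping 60.
Round 3 (partner 2 proposes): rejecting gives partner 1 an expected 0.9 × 60 = 54, so partner 2 offers 54, keeping 546.
Round 2 (partner 1 proposes): rejecting gives partner 2 an expected 0.9 × 546 = 491.4; partner 1 offers that and keeps 108.6.
Round 1 (partner 2 proposes): rejecting gives partner 1 an expected 0.9 × 108.6 = 97.74; partner 2 offers that and keeps 502.26.

97.74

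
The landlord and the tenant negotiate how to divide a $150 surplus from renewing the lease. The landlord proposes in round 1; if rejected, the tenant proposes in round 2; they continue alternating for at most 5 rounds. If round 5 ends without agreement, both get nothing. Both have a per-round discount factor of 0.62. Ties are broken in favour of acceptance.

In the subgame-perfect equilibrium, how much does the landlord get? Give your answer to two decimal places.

101.08

Round 5 (the landlord proposes): the tenant will accept anything ≥ 0, so the landlord offers 0 and keeps 150.
Round 4 (the tenant proposes): the landlord can get 150 next round, worth 0.62 × 150 = 93 now; the tenant offers that and keeps 57.
Round 3 (the landlord proposes): the tenant can get 57 next round, worth 0.62 × 57 = 35.34 now. The landlord offers 35.34 and keeps 150 − 35.34 = 114.66.
Round 2 (the tenant proposes): the landlord can get 114.66 next round, worth 0.62 × 114.66 = 71.0892 now, so the tenant offers 71.0892, keeping 78.9108.
Round 1 (the landlord proposes): the tenant can get 78.9108 next round, worth 0.62 × 78.9108 = 48.924696 now. The landlord offers 48.924696 and keeps 150 − 48.924696 = 101.075304.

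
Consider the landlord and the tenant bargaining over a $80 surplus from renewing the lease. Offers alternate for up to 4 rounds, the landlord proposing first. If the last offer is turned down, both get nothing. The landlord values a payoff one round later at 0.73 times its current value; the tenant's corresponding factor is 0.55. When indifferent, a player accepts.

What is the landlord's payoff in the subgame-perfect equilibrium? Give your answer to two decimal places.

50.45

By backward induction:
Round 4 (the tenant proposes): the landlord will accept anything ≥ 0, so the tenant offers 0 and keeps 80.
Round 3 (the landlord proposes): the tenant can get 80 next round, worth 0.55 × 80 = 44 now. The landlord offers 44 and keeps 80 − 44 = 36.
Round 2 (the tenant proposes): the landlord can get 36 next round, worth 0.73 × 36 = 26.28 now, so the tenant offers 26.28, keeping 53.72.
Round 1 (the landlord proposes): the tenant can get 53.72 next round, worth 0.55 × 53.72 = 29.546 now. The landlord offers 29.546 and keeps 80 − 29.546 = 50.454.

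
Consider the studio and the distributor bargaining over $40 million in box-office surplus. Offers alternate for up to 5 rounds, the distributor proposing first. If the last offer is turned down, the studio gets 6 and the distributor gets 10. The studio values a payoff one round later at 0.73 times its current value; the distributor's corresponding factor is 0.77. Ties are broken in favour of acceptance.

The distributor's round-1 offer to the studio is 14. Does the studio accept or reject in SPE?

Round 5 (the distributor proposes): the studio gets 6 if talks fail, so the distributor offers 6 and keeps 34.
Round 4 (the studio proposes): the distributor can get 34 next round, worth 0.77 × 34 = 26.18 now. The studio offers 26.18 and keeps 40 − 26.18 = 13.82.
Round 3 (the distributor proposes): the studio can get 13.82 next round, worth 0.73 × 13.82 = 10.0886 now, so the distributor offers 10.0886, keeping 29.9114.
Round 2 (the studio proposes): the distributor can get 29.9114 next round, worth 0.77 × 29.9114 = 23.031778 now; the studio offers that and keeps 16.968222.
So by rejecting in round 1, the studio gets 16.968222 next round, worth 0.73 × 16.968222 = 12.38680206 now.
Offer 14 ≥ 12.38680206, so the studio accepts.

Accept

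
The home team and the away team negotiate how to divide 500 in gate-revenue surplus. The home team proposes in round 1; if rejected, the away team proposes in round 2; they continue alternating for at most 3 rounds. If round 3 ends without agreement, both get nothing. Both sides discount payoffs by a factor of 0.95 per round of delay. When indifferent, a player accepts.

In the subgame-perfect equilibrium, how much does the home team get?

476.25

Round 3 (the home team proposes): the away team will accept anything ≥ 0, so the home team offers 0 and keeps 500.
Round 2 (the away team proposes): the home team can get 500 next round, worth 0.95 × 500 = 475 now; the away team offers that and keeps 25.
Round 1 (the home team proposes): the away team can get 25 next round, worth 0.95 × 25 = 23.75 now, so the home team offers 23.75, keeping 476.25.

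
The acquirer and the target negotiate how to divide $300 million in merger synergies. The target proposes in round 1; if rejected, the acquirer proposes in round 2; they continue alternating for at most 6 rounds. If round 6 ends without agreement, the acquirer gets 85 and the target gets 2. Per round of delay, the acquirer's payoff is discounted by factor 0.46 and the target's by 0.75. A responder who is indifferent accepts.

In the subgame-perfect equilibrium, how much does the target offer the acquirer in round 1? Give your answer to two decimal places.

62.72

Solve by backward induction from round 6.
Round 6 (the acquirer proposes): the target gets 2 if talks fail, so the acquirer offers 2 and keeps 298.
Round 5 (the target proposes): the acquirer can get 298 next round, worth 0.46 × 298 = 137.08 now. The target offers 137.08 and keeps 300 − 137.08 = 162.92.
Round 4 (the acquirer proposes): the target can get 162.92 next round, worth 0.75 × 162.92 = 122.19 now; the acquirer offers that and keeps 177.81.
Round 3 (the target proposes): the acquirer can get 177.81 next round, worth 0.46 × 177.81 = 81.7926 now. The target offers 81.7926 and keeps 300 − 81.7926 = 218.2074.
Round 2 (the acquirer proposes): the target can get 218.2074 next round, worth 0.75 × 218.2074 = 163.65555 now. The acquirer offers 163.65555 and keeps 300 − 163.65555 = 136.34445.
Round 1 (the target proposes): the acquirer can get 136.34445 next round, worth 0.46 × 136.34445 = 62.718447 now. The target offers 62.718447 and keeps 300 − 62.718447 = 237.281553.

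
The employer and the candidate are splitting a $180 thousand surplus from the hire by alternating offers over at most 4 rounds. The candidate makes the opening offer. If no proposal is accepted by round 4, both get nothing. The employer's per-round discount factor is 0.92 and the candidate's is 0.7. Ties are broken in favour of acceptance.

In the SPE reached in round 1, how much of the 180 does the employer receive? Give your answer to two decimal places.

Work backward from the last round.
Round 4 (the employer proposes): the candidate will accept anything ≥ 0, so the employer offers 0 and keeps 180.
Round 3 (the candidate proposes): the employer can get 180 next round, worth 0.92 × 180 = 165.6 now; the candidate offers that and keeps 14.4.
Round 2 (the employer proposes): the candidate can get 14.4 next round, worth 0.7 × 14.4 = 10.08 now, so the employer offers 10.08, keeping 169.92.
Round 1 (the candidate proposes): the employer can get 169.92 next round, worth 0.92 × 169.92 = 156.3264 now. The candidate offers 156.3264 and keeps 180 − 156.3264 = 23.6736.

156.33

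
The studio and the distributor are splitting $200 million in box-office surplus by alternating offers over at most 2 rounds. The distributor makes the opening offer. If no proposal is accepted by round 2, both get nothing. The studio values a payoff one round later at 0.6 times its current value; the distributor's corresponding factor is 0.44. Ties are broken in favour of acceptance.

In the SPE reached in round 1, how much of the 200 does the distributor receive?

By backward induction:
Round 2 (the studio proposes): the distributor will accept anything ≥ 0, so the studio offers 0 and keeps 200.
Round 1 (the distributor proposes): the studio can get 200 next round, worth 0.6 × 200 = 120 now. The distributor offers 120 and keeps 200 − 120 = 80.

80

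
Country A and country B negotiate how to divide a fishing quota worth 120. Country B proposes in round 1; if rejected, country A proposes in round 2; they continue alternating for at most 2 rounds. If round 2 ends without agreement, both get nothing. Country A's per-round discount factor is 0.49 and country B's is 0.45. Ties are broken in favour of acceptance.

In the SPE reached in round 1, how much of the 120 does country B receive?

61.2

Round 2 (country A proposes): country B will accept anything ≥ 0, so country A offers 0 and keeps 120.
Round 1 (country B proposes): country A can get 120 next round, worth 0.49 × 120 = 58.8 now. Country B offers 58.8 and keeps 120 − 58.8 = 61.2.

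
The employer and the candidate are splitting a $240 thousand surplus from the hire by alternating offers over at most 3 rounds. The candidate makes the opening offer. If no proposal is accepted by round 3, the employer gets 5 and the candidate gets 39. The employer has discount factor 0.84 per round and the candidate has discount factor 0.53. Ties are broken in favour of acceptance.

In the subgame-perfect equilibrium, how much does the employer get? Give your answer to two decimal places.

Round 3 (the candidate proposes): the employer gets 5 if talks fail, so the candidate offers 5 and keeps 235.
Round 2 (the employer proposes): the candidate can get 235 next round, worth 0.53 × 235 = 124.55 now; the employer offers that and keeps 115.45.
Round 1 (the candidate proposes): the employer can get 115.45 next round, worth 0.84 × 115.45 = 96.978 now; the candidate offers that and keeps 143.022.

96.98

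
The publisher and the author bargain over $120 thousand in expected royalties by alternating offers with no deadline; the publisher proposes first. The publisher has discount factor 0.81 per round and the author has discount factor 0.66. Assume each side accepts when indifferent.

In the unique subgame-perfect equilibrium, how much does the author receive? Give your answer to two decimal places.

32.33

When the publisher proposes, the author accepts any offer worth at least 0.66 times what the author would get by proposing next round; and vice versa.
This gives x = 120 − 0.66y and y = 120 − 0.81x, where x and y are each side's share when it proposes.
Hence (1 − 0.66·0.81)x = 120(1 − 0.66), i.e. 0.4654·x = 40.8.
x ≈ 87.6665; the author's share is 120 − x ≈ 32.3335.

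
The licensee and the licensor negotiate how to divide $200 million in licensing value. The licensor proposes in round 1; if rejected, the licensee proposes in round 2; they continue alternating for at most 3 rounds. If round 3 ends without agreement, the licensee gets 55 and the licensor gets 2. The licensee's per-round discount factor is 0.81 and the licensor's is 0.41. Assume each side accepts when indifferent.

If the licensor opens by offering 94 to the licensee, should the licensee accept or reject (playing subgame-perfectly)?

Round 3 (the licensor proposes): the licensee gets 55 if talks fail, so the licensor offers 55 and keeps 145.
Round 2 (the licensee proposes): the licensor can get 145 next round, worth 0.41 × 145 = 59.45 now; the licensee offers that and keeps 140.55.
So by rejecting in round 1, the licensee gets 140.55 next round, worth 0.81 × 140.55 = 113.8455 now.
Offer 94 < 113.8455, so the licensee rejects.

Reject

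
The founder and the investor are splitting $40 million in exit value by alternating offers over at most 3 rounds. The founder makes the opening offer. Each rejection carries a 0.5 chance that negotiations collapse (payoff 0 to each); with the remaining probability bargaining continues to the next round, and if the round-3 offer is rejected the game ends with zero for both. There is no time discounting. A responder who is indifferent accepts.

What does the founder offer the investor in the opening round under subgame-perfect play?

By backward induction:
Round 3 (the founder proposes): rejection yields 0 for the investor; the founder offers 0 and keeps 40.
Round 2 (the investor proposes): rejecting gives the founder an expected 0.5 × 40 = 20, so the investor offers 20, keeping 20.
Round 1 (the founder proposes): rejecting gives the investor an expected 0.5 × 20 = 10. The founder offers 10 and keeps 40 − 10 = 30.

10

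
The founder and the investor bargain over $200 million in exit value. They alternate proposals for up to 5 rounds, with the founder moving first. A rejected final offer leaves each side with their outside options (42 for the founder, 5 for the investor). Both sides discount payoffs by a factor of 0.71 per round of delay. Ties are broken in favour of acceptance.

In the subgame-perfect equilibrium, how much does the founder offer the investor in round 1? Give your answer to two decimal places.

63.21

By backward induction:
Round 5 (the founder proposes): the investor gets 5 if talks fail, so the founder offers 5 and keeps 195.
Round 4 (the investor proposes): the founder can get 195 next round, worth 0.71 × 195 = 138.45 now. The investor offers 138.45 and keeps 200 − 138.45 = 61.55.
Round 3 (the founder proposes): the investor can get 61.55 next round, worth 0.71 × 61.55 = 43.7005 now, so the founder offers 43.7005, keeping 156.2995.
Round 2 (the investor proposes): the founder can get 156.2995 next round, worth 0.71 × 156.2995 = 110.972645 now, so the investor offers 110.972645, keeping 89.027355.
Round 1 (the founder proposes): the investor can get 89.027355 next round, worth 0.71 × 89.027355 = 63.20942205 now, so the founder offers 63.20942205, keeping 136.79057795.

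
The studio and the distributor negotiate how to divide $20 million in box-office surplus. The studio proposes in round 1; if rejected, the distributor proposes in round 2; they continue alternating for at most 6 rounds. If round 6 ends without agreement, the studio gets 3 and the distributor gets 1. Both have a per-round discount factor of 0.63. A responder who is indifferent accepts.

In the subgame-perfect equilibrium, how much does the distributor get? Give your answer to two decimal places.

Solve by backward induction from round 6.
Round 6 (the distributor proposes): the studio gets 3 if talks fail, so the distributor offers 3 and keeps 17.
Round 5 (the studio proposes): the distributor can get 17 next round, worth 0.63 × 17 = 10.71 now, so the studio offers 10.71, keeping 9.29.
Round 4 (the distributor proposes): the studio can get 9.29 next round, worth 0.63 × 9.29 = 5.8527 now. The distributor offers 5.8527 and keeps 20 − 5.8527 = 14.1473.
Round 3 (the studio proposes): the distributor can get 14.1473 next round, worth 0.63 × 14.1473 = 8.912799 now. The studio offers 8.912799 and keeps 20 − 8.912799 = 11.087201.
Round 2 (the distributor proposes): the studio can get 11.087201 next round, worth 0.63 × 11.087201 = 6.98493663 now; the distributor offers that and keeps 13.01506337.
Round 1 (the studio proposes): the distributor can get 13.01506337 next round, worth 0.63 × 13.01506337 = 8.1994899231 now; the studio offers that and keeps 11.8005100769.

8.20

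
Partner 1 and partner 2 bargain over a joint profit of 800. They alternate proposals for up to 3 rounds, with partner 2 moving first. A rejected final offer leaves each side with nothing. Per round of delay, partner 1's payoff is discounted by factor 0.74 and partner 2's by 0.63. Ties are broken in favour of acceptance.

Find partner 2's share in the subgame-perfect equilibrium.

580.96

Round 3 (partner 2 proposes): partner 1 will accept anything ≥ 0, so partner 2 offers 0 and keeps 800.
Round 2 (partner 1 proposes): partner 2 can get 800 next round, worth 0.63 × 800 = 504 now; partner 1 offers that and keeps 296.
Round 1 (partner 2 proposes): partner 1 can get 296 next round, worth 0.74 × 296 = 219.04 now, so partner 2 offers 219.04, keeping 580.96.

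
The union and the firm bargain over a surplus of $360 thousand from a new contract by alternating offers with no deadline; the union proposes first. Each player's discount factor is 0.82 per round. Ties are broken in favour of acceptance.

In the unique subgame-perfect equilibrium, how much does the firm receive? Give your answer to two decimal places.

Let x be the union's share when the union proposes and y be the firm's share when the firm proposes.
The firm accepts iff offered ≥ 0.82·y, so x = 360 − 0.82y. Symmetrically y = 360 − 0.82x.
Substituting: x = 360 − 0.82(360 − 0.82x), giving x(1 − 0.82·0.82) = 360(1 − 0.82).
So x = 360 × 0.18 / 0.3276 ≈ 197.8022, and the firm receives 360 − x ≈ 162.1978.

162.20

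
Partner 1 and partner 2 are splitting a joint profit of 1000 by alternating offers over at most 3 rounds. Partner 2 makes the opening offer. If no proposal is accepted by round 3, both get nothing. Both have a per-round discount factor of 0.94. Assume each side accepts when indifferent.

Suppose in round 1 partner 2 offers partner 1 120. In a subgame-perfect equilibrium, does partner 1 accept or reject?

Accept

Round 3 (partner 2 proposes): rejection yields 0 for partner 1; partner 2 offers 0 and keeps 1000.
Round 2 (partner 1 proposes): partner 2 can get 1000 next round, worth 0.94 × 1000 = 940 now, so partner 1 offers 940, keeping 60.
So by rejecting in round 1, partner 1 gets 60 next round, worth 0.94 × 60 = 56.4 now.
Offer 120 ≥ 56.4, so partner 1 accepts.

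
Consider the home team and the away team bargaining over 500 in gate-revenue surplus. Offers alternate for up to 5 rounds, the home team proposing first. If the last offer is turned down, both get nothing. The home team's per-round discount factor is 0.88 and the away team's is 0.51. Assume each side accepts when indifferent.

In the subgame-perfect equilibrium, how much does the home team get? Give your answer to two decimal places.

455.67

Round 5 (the home team proposes): the away team will accept anything ≥ 0, so the home team offers 0 and keeps 500.
Round 4 (the away team proposes): the home team can get 500 next round, worth 0.88 × 500 = 440 now; the away team offers that and keeps 60.
Round 3 (the home team proposes): the away team can get 60 next round, worth 0.51 × 60 = 30.6 now, so the home team offers 30.6, keeping 469.4.
Round 2 (the away team proposes): the home team can get 469.4 next round, worth 0.88 × 469.4 = 413.072 now, so the away team offers 413.072, keeping 86.928.
Round 1 (the home team proposes): the away team can get 86.928 next round, worth 0.51 × 86.928 = 44.33328 now, so the home team offers 44.33328, keeping 455.66672.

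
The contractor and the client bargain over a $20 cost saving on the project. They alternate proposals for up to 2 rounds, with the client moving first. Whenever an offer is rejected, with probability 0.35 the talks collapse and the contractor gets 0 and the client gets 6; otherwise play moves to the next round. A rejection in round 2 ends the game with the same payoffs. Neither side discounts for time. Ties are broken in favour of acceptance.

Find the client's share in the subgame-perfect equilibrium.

10.9

Round 2 (the contractor proposes): the client gets 6 if talks fail, so the contractor offers 6 and keeps 14.
Round 1 (the client proposes): rejecting gives the contractor an expected 0.65 × 14 = 9.1; the client offers that and keeps 10.9.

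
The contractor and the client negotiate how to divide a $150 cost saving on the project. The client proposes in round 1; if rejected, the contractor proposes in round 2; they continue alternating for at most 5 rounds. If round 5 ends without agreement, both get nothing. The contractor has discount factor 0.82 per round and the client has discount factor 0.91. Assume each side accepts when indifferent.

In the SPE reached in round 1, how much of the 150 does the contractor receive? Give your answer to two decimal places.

Round 5 (the client proposes): rejection yields 0 for the contractor; the client offers 0 and keeps 150.
Round 4 (the contractor proposes): the client can get 150 next round, worth 0.91 × 150 = 136.5 now, so the contractor offers 136.5, keeping 13.5.
Round 3 (the client proposes): the contractor can get 13.5 next round, worth 0.82 × 13.5 = 11.07 now; the client offers that and keeps 138.93.
Round 2 (the contractor proposes): the client can get 138.93 next round, worth 0.91 × 138.93 = 126.4263 now. The contractor offers 126.4263 and keeps 150 − 126.4263 = 23.5737.
Round 1 (the client proposes): the contractor can get 23.5737 next round, worth 0.82 × 23.5737 = 19.330434 now; the client offers that and keeps 130.669566.

19.33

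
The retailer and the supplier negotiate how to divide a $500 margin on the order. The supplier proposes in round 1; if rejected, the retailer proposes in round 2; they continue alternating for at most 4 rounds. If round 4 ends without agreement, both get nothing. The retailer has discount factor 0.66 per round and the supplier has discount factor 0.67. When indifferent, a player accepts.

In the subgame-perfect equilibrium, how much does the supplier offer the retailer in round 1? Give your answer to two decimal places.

Work backward from the last round.
Round 4 (the retailer proposes): the supplier will accept anything ≥ 0, so the retailer offers 0 and keeps 500.
Round 3 (the supplier proposes): the retailer can get 500 next round, worth 0.66 × 500 = 330 now; the supplier offers that and keeps 170.
Round 2 (the retailer proposes): the supplier can get 170 next round, worth 0.67 × 170 = 113.9 now. The retailer offers 113.9 and keeps 500 − 113.9 = 386.1.
Round 1 (the supplier proposes): the retailer can get 386.1 next round, worth 0.66 × 386.1 = 254.826 now, so the supplier offers 254.826, keeping 245.174.

254.83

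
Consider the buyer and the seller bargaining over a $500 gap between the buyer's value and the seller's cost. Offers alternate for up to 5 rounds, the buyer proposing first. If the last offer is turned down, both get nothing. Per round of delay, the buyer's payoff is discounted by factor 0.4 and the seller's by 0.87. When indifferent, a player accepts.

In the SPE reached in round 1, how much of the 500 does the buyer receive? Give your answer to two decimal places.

148.17

Solve by backward induction from round 5.
Round 5 (the buyer proposes): rejection yields 0 for the seller; the buyer offers 0 and keeps 500.
Round 4 (the seller proposes): the buyer can get 500 next round, worth 0.4 × 500 = 200 now, so the seller offers 200, keeping 300.
Round 3 (the buyer proposes): the seller can get 300 next round, worth 0.87 × 300 = 261 now. The buyer offers 261 and keeps 500 − 261 = 239.
Round 2 (the seller proposes): the buyer can get 239 next round, worth 0.4 × 239 = 95.6 now; the seller offers that and keeps 404.4.
Round 1 (the buyer proposes): the seller can get 404.4 next round, worth 0.87 × 404.4 = 351.828 now. The buyer offers 351.828 and keeps 500 − 351.828 = 148.172.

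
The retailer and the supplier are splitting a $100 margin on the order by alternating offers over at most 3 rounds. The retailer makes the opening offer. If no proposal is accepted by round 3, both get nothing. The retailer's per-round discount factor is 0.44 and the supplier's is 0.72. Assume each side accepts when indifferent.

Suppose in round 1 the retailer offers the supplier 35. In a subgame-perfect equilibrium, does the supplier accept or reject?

Reject

Round 3 (the retailer proposes): the supplier will accept anything ≥ 0, so the retailer offers 0 and keeps 100.
Round 2 (the supplier proposes): the retailer can get 100 next round, worth 0.44 × 100 = 44 now. The supplier offers 44 and keeps 100 − 44 = 56.
So by rejecting in round 1, the supplier gets 56 next round, worth 0.72 × 56 = 40.32 now.
Offer 35 < 40.32, so the supplier rejects.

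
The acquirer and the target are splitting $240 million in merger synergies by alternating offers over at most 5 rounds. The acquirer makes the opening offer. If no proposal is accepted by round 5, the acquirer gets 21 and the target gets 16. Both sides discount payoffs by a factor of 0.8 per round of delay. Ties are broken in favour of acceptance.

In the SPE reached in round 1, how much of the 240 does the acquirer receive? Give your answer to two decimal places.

170.47

Solve by backward induction from round 5.
Round 5 (the acquirer proposes): the target gets 16 if talks fail, so the acquirer offers 16 and keeps 224.
Round 4 (the target proposes): the acquirer can get 224 next round, worth 0.8 × 224 = 179.2 now; the target offers that and keeps 60.8.
Round 3 (the acquirer proposes): the target can get 60.8 next round, worth 0.8 × 60.8 = 48.64 now; the acquirer offers that and keeps 191.36.
Round 2 (the target proposes): the acquirer can get 191.36 next round, worth 0.8 × 191.36 = 153.088 now, so the target offers 153.088, keeping 86.912.
Round 1 (the acquirer proposes): the target can get 86.912 next round, worth 0.8 × 86.912 = 69.5296 now; the acquirer offers that and keeps 170.4704.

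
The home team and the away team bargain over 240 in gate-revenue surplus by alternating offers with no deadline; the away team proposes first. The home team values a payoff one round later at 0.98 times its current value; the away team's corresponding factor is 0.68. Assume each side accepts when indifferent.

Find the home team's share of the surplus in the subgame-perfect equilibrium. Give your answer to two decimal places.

In a stationary SPE each proposer offers the other exactly their discounted continuation value.
If the away team keeps x when proposing and the home team keeps y when proposing, then x = 240 − 0.98y and y = 240 − 0.68x.
Solving: x = 240(1 − 0.98) / (1 − 0.68·0.98) = 4.8 / 0.3336 ≈ 14.3885.
The home team gets 240 − 14.3885 ≈ 225.6115.

225.61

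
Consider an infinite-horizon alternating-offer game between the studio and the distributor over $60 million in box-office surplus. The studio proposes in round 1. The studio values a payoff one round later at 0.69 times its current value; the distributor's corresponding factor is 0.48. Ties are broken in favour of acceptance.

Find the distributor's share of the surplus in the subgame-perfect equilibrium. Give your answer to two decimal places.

When the studio proposes, the distributor accepts any offer worth at least 0.48 times what the distributor would get by proposing next round; and vice versa.
This gives x = 60 − 0.48y and y = 60 − 0.69x, where x and y are each side's share when it proposes.
Hence (1 − 0.48·0.69)x = 60(1 − 0.48), i.e. 0.6688·x = 31.2.
x ≈ 46.6507; the distributor's share is 60 − x ≈ 13.3493.

13.35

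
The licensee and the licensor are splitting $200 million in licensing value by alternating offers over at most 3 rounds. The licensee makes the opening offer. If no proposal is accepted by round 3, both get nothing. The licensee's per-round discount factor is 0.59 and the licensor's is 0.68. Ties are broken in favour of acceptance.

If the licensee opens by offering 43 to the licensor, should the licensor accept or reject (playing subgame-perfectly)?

Reject

Work out the licensor's continuation value if the offer is rejected.
Round 3 (the licensee proposes): the licensor will accept anything ≥ 0, so the licensee offers 0 and keeps 200.
Round 2 (the licensor proposes): the licensee can get 200 next round, worth 0.59 × 200 = 118 now. The licensor offers 118 and keeps 200 − 118 = 82.
So by rejecting in round 1, the licensor gets 82 next round, worth 0.68 × 82 = 55.76 now.
Offer 43 < 55.76, so the licensor rejects.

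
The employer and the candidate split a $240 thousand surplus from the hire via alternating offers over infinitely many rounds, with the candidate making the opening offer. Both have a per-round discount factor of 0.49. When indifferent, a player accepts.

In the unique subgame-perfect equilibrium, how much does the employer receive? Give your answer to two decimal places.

In a stationary SPE each proposer offers the other exactly their discounted continuation value.
If the candidate keeps x when proposing and the employer keeps y when proposing, then x = 240 − 0.49y and y = 240 − 0.49x.
Solving: x = 240(1 − 0.49) / (1 − 0.49·0.49) = 122.4 / 0.7599 ≈ 161.0738.
The employer gets 240 − 161.0738 ≈ 78.9262.

78.93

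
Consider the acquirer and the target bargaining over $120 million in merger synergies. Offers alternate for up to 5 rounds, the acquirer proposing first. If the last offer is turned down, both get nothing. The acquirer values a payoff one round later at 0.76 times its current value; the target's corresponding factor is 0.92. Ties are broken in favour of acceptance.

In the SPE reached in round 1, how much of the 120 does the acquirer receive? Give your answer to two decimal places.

74.98

Round 5 (the acquirer proposes): rejection yields 0 for the target; the acquirer offers 0 and keeps 120.
Round 4 (the target proposes): the acquirer can get 120 next round, worth 0.76 × 120 = 91.2 now; the target offers that and keeps 28.8.
Round 3 (the acquirer proposes): the target can get 28.8 next round, worth 0.92 × 28.8 = 26.496 now, so the acquirer offers 26.496, keeping 93.504.
Round 2 (the target proposes): the acquirer can get 93.504 next round, worth 0.76 × 93.504 = 71.06304 now, so the target offers 71.06304, keeping 48.93696.
Round 1 (the acquirer proposes): the target can get 48.93696 next round, worth 0.92 × 48.93696 = 45.0220032 now, so the acquirer offers 45.0220032, keeping 74.9779968.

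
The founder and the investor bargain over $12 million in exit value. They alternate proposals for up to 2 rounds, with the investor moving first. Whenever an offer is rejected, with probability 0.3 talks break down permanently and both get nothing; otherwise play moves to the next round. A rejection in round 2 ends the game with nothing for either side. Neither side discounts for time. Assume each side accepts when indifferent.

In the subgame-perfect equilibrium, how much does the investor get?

Round 2 (the founder proposes): the investor will accept anything ≥ 0, so the founder offers 0 and keeps 12.
Round 1 (the investor proposes): rejecting gives the founder an expected 0.7 × 12 = 8.4; the investor offers that and keeps 3.6.

3.6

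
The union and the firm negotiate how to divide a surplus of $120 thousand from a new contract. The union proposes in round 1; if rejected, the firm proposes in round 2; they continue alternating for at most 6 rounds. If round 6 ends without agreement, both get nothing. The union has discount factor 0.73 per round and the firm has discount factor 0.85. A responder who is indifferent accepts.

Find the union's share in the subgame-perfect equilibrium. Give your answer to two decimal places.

36.10

By backward induction:
Round 6 (the firm proposes): rejection yields 0 for the union; the firm offers 0 and keeps 120.
Round 5 (the union proposes): the firm can get 120 next round, worth 0.85 × 120 = 102 now, so the union offers 102, keeping 18.
Round 4 (the firm proposes): the union can get 18 next round, worth 0.73 × 18 = 13.14 now; the firm offers that and keeps 106.86.
Round 3 (the union proposes): the firm can get 106.86 next round, worth 0.85 × 106.86 = 90.831 now. The union offers 90.831 and keeps 120 − 90.831 = 29.169.
Round 2 (the firm proposes): the union can get 29.169 next round, worth 0.73 × 29.169 = 21.29337 now; the firm offers that and keeps 98.70663.
Round 1 (the union proposes): the firm can get 98.70663 next round, worth 0.85 × 98.70663 = 83.9006355 now; the union offers that and keeps 36.0993645.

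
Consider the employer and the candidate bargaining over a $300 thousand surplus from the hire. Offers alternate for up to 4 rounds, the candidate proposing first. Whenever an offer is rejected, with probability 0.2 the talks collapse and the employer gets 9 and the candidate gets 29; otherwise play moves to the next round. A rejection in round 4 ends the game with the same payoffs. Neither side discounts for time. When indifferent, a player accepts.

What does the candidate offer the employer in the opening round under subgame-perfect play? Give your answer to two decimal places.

Round 4 (the employer proposes): the candidate gets 29 if talks fail, so the employer offers 29 and keeps 271.
Round 3 (the candidate proposes): rejecting gives the employer an expected 0.8 × 271 + 0.2 × 9 = 218.6; the candidate offers that and keeps 81.4.
Round 2 (the employer proposes): rejecting gives the candidate an expected 0.8 × 81.4 + 0.2 × 29 = 70.92, so the employer offers 70.92, keeping 229.08.
Round 1 (the candidate proposes): rejecting gives the employer an expected 0.8 × 229.08 + 0.2 × 9 = 185.064, so the candidate offers 185.064, keeping 114.936.

185.06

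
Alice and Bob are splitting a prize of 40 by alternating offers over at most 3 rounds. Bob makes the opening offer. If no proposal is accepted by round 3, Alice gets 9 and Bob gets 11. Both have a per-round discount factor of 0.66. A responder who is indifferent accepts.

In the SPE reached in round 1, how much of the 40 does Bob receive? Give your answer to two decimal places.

Round 3 (Bob proposes): Alice gets 9 if talks fail, so Bob offers 9 and keeps 31.
Round 2 (Alice proposes): Bob can get 31 next round, worth 0.66 × 31 = 20.46 now. Alice offers 20.46 and keeps 40 − 20.46 = 19.54.
Round 1 (Bob proposes): Alice can get 19.54 next round, worth 0.66 × 19.54 = 12.8964 now. Bob offers 12.8964 and keeps 40 − 12.8964 = 27.1036.

27.10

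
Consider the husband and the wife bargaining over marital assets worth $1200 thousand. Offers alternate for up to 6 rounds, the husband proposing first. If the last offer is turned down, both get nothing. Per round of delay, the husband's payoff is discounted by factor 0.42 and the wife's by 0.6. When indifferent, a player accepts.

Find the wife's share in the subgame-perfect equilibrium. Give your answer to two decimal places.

568.56

By backward induction:
Round 6 (the wife proposes): rejection yields 0 for the husband; the wife offers 0 and keeps 1200.
Round 5 (the husband proposes): the wife can get 1200 next round, worth 0.6 × 1200 = 720 now. The husband offers 720 and keeps 1200 − 720 = 480.
Round 4 (the wife proposes): the husband can get 480 next round, worth 0.42 × 480 = 201.6 now. The wife offers 201.6 and keeps 1200 − 201.6 = 998.4.
Round 3 (the husband proposes): the wife can get 998.4 next round, worth 0.6 × 998.4 = 599.04 now, so the husband offers 599.04, keeping 600.96.
Round 2 (the wife proposes): the husband can get 600.96 next round, worth 0.42 × 600.96 = 252.4032 now; the wife offers that and keeps 947.5968.
Round 1 (the husband proposes): the wife can get 947.5968 next round, worth 0.6 × 947.5968 = 568.55808 now. The husband offers 568.55808 and keeps 1200 − 568.55808 = 631.44192.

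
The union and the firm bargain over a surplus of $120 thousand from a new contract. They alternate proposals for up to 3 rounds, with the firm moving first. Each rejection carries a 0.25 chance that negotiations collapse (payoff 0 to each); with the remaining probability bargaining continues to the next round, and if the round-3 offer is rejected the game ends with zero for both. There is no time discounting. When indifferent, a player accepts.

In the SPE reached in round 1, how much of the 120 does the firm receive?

By backward induction:
Round 3 (the firm proposes): rejection yields 0 for the union; the firm offers 0 and keeps 120.
Round 2 (the union proposes): rejecting gives the firm an expected 0.75 × 120 = 90. The union offers 90 and keeps 120 − 90 = 30.
Round 1 (the firm proposes): rejecting gives the union an expected 0.75 × 30 = 22.5; the firm offers that and keeps 97.5.

97.5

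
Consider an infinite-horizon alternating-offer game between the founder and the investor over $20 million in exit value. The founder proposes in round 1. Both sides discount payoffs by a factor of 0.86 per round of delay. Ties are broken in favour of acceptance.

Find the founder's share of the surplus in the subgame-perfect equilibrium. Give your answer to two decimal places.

10.75

When the founder proposes, the investor accepts any offer worth at least 0.86 times what the investor would get by proposing next round; and vice versa.
This gives x = 20 − 0.86y and y = 20 − 0.86x, where x and y are each side's share when it proposes.
Hence (1 − 0.86·0.86)x = 20(1 − 0.86), i.e. 0.2604·x = 2.8.
x ≈ 10.7527; the investor's share is 20 − x ≈ 9.2473.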